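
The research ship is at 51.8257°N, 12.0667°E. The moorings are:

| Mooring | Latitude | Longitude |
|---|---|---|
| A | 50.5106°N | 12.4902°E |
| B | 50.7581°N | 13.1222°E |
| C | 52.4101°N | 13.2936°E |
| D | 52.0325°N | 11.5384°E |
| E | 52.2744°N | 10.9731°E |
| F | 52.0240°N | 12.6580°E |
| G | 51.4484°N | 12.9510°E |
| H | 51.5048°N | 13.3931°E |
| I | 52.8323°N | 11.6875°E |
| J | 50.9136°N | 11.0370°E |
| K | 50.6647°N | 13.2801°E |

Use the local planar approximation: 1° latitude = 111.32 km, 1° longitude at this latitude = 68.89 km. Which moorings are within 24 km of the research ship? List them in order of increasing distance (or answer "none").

Distances from 51.8257°N, 12.0667°E:
A: √((-1.3151·111.32)² + (0.4235·68.89)²) = √(21432.061699 + 851.175665) = 149.2757 km
B: √((-1.0676·111.32)² + (1.0555·68.89)²) = √(14124.189169 + 5287.237812) = 139.3249 km
C: √((0.5844·111.32)² + (1.2269·68.89)²) = √(4232.206110 + 7143.823276) = 106.6585 km
D: √((0.2068·111.32)² + (-0.5283·68.89)²) = √(529.965336 + 1324.565963) = 43.0643 km
E: √((0.4487·111.32)² + (-1.0936·68.89)²) = √(2494.930972 + 5675.829914) = 90.3923 km
F: √((0.1983·111.32)² + (0.5913·68.89)²) = √(487.294852 + 1659.312281) = 46.3315 km
G: √((-0.3773·111.32)² + (0.8843·68.89)²) = √(1764.087025 + 3711.176586) = 73.9950 km
H: √((-0.3209·111.32)² + (1.3264·68.89)²) = √(1276.103293 + 8349.517819) = 98.1102 km
I: √((1.0066·111.32)² + (-0.3792·68.89)²) = √(12556.258481 + 682.415727) = 115.0594 km
J: √((-0.9121·111.32)² + (-1.0297·68.89)²) = √(10309.350539 + 5031.920778) = 123.8599 km
K: √((-1.1610·111.32)² + (1.2134·68.89)²) = √(16703.628976 + 6987.476346) = 153.9192 km
Threshold 24 km: none within range.

none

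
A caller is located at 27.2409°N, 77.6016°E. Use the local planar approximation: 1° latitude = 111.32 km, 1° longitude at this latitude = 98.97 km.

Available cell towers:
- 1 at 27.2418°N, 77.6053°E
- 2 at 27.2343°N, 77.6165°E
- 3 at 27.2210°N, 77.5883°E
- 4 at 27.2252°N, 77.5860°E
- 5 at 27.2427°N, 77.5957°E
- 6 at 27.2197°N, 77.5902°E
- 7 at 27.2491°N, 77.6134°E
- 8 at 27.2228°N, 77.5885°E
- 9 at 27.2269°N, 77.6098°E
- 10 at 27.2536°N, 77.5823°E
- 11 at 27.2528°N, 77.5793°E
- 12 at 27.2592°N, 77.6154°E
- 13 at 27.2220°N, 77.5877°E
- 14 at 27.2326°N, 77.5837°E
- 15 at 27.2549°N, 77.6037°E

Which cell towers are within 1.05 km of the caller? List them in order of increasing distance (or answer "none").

Distances from 27.2409°N, 77.6016°E:
1: √((0.0009·111.32)² + (0.0037·98.97)²) = √(0.010038 + 0.134094) = 0.3796 km
2: √((-0.0066·111.32)² + (0.0149·98.97)²) = √(0.539802 + 2.174601) = 1.6475 km
3: √((-0.0199·111.32)² + (-0.0133·98.97)²) = √(4.907412 + 1.732648) = 2.5768 km
4: √((-0.0157·111.32)² + (-0.0156·98.97)²) = √(3.054539 + 2.383726) = 2.3320 km
5: √((0.0018·111.32)² + (-0.0059·98.97)²) = √(0.040151 + 0.340966) = 0.6173 km
6: √((-0.0212·111.32)² + (-0.0114·98.97)²) = √(5.569524 + 1.272966) = 2.6158 km
7: √((0.0082·111.32)² + (0.0118·98.97)²) = √(0.833248 + 1.363864) = 1.4823 km
8: √((-0.0181·111.32)² + (-0.0131·98.97)²) = √(4.059790 + 1.680930) = 2.3960 km
9: √((-0.0140·111.32)² + (0.0082·98.97)²) = √(2.428860 + 0.658620) = 1.7571 km
10: √((0.0127·111.32)² + (-0.0193·98.97)²) = √(1.998729 + 3.648562) = 2.3764 km
11: √((0.0119·111.32)² + (-0.0223·98.97)²) = √(1.754851 + 4.870986) = 2.5741 km
12: √((0.0183·111.32)² + (0.0138·98.97)²) = √(4.150005 + 1.865371) = 2.4526 km
13: √((-0.0189·111.32)² + (-0.0139·98.97)²) = √(4.426597 + 1.892504) = 2.5138 km
14: √((-0.0083·111.32)² + (-0.0179·98.97)²) = √(0.853695 + 3.138435) = 1.9980 km
15: √((0.0140·111.32)² + (0.0021·98.97)²) = √(2.428860 + 0.043196) = 1.5723 km
Threshold 1.05 km: 1 (0.3796 km), 5 (0.6173 km) are within range.

1, 5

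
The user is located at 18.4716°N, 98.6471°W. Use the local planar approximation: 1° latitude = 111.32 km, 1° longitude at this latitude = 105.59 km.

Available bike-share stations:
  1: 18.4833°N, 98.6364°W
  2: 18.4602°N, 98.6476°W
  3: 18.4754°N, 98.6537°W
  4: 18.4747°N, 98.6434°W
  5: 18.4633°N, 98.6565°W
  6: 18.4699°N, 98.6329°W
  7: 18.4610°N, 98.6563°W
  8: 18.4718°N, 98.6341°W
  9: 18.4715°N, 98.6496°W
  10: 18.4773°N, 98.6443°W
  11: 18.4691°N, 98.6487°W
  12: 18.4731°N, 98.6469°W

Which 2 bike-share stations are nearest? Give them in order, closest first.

Distances from 18.4716°N, 98.6471°W:
1: √((0.0117·111.32)² + (0.0107·105.59)²) = √(1.696360 + 1.276477) = 1.7242 km
2: √((-0.0114·111.32)² + (-0.0005·105.59)²) = √(1.610483 + 0.002787) = 1.2701 km
3: √((0.0038·111.32)² + (-0.0066·105.59)²) = √(0.178943 + 0.485661) = 0.8152 km
4: √((0.0031·111.32)² + (0.0037·105.59)²) = √(0.119088 + 0.152633) = 0.5213 km
5: √((-0.0083·111.32)² + (-0.0094·105.59)²) = √(0.853695 + 0.985148) = 1.3560 km
6: √((-0.0017·111.32)² + (0.0142·105.59)²) = √(0.035813 + 2.248134) = 1.5113 km
7: √((-0.0106·111.32)² + (-0.0092·105.59)²) = √(1.392381 + 0.943672) = 1.5284 km
8: √((0.0002·111.32)² + (0.0130·105.59)²) = √(0.000496 + 1.884223) = 1.3729 km
9: √((-0.0001·111.32)² + (-0.0025·105.59)²) = √(0.000124 + 0.069683) = 0.2642 km
10: √((0.0057·111.32)² + (0.0028·105.59)²) = √(0.402621 + 0.087410) = 0.7000 km
11: √((-0.0025·111.32)² + (-0.0016·105.59)²) = √(0.077451 + 0.028542) = 0.3256 km
12: √((0.0015·111.32)² + (0.0002·105.59)²) = √(0.027882 + 0.000446) = 0.1683 km
Sorted: 12 (0.1683 km) < 9 (0.2642 km) < 11 (0.3256 km) < 4 (0.5213 km) < …

12, 9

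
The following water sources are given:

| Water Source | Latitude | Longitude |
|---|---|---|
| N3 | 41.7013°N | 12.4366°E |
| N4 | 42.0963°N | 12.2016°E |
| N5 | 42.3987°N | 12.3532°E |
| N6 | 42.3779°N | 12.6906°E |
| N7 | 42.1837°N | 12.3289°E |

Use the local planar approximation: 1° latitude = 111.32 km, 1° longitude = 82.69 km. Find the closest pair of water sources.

Pairwise distances:
N3–N4: 48.0738 km
N3–N5: 77.9403 km
N3–N6: 78.1927 km
N3–N7: 54.4342 km
N4–N5: 35.9215 km
N4–N6: 51.1635 km
N4–N7: 14.3341 km
N5–N6: 27.9955 km
N5–N7: 24.0180 km
N6–N7: 36.9039 km
Closest pair: N4–N7 at 14.3341 km.

N4 and N7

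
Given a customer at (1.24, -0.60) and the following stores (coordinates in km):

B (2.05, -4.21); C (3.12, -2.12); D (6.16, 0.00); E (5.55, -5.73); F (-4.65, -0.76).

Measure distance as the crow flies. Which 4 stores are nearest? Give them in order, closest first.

C, B, D, F

Distances from (1.24, -0.60):
B: √((0.81)² + (-3.61)²) = √(0.6561 + 13.0321) = 3.70 km
C: √((1.88)² + (-1.52)²) = √(3.5344 + 2.3104) = 2.42 km
D: √((4.92)² + (0.60)²) = √(24.2064 + 0.3600) = 4.96 km
E: √((4.31)² + (-5.13)²) = √(18.5761 + 26.3169) = 6.70 km
F: √((-5.89)² + (-0.16)²) = √(34.6921 + 0.0256) = 5.89 km
Sorted: C (2.42 km) < B (3.70 km) < D (4.96 km) < F (5.89 km) < E (6.70 km)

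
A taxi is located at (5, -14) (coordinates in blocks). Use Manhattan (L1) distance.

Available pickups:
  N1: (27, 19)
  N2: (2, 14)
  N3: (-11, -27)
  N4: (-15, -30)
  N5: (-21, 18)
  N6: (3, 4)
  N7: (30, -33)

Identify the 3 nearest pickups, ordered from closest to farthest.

Distances from (5, -14):
N1: |22| + |33| = 22 + 33 = 55 blocks
N2: |-3| + |28| = 3 + 28 = 31 blocks
N3: |-16| + |-13| = 16 + 13 = 29 blocks
N4: |-20| + |-16| = 20 + 16 = 36 blocks
N5: |-26| + |32| = 26 + 32 = 58 blocks
N6: |-2| + |18| = 2 + 18 = 20 blocks
N7: |25| + |-19| = 25 + 19 = 44 blocks
Sorted: N6 (20 blocks) < N3 (29 blocks) < N2 (31 blocks) < N4 (36 blocks) < N7 (44 blocks) < …

N6, N3, N2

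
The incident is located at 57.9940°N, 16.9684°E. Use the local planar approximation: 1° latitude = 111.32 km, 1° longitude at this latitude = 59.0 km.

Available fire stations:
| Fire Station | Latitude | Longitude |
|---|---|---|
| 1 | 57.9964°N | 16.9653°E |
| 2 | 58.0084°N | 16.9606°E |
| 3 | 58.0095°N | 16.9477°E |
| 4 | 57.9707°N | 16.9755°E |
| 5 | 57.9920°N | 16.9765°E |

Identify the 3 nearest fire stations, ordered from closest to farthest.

1, 5, 2

Distances from 57.9940°N, 16.9684°E:
1: 0.3238 km
2: 1.6678 km
3: 2.1140 km
4: 2.6274 km
5: 0.5272 km
Sorted: 1 (0.3238 km) < 5 (0.5272 km) < 2 (1.6678 km) < 3 (2.1140 km) < 4 (2.6274 km)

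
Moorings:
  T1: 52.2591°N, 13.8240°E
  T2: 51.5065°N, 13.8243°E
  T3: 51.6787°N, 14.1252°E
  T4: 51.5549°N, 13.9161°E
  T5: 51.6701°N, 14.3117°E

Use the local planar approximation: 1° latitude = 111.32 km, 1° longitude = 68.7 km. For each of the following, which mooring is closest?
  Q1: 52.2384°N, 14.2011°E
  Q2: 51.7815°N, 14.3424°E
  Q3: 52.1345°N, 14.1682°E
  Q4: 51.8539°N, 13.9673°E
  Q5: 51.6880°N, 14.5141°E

Q1→T1; Q2→T5; Q3→T1; Q4→T3; Q5→T5

Q1 at 52.2384°N, 14.2011°E:
  T1: 26.0090 km
  T2: 85.4885 km
  T3: 62.5236 km
  T4: 78.5660 km
  T5: 63.7178 km
  → nearest: T1 (26.0090 km)
Q2 at 51.7815°N, 14.3424°E:
  T1: 63.9924 km
  T2: 46.9473 km
  T3: 18.8046 km
  T4: 38.6526 km
  T5: 12.5791 km
  → nearest: T5 (12.5791 km)
Q3 at 52.1345°N, 14.1682°E:
  T1: 27.4144 km
  T2: 73.7933 km
  T3: 50.8256 km
  T4: 66.8051 km
  T5: 52.6286 km
  → nearest: T1 (27.4144 km)
Q4 at 51.8539°N, 13.9673°E:
  T1: 46.1687 km
  T2: 39.9009 km
  T3: 22.3170 km
  T4: 33.4700 km
  T5: 31.2801 km
  → nearest: T3 (22.3170 km)
Q5 at 51.6880°N, 14.5141°E:
  T1: 79.3061 km
  T2: 51.5167 km
  T3: 26.7375 km
  T4: 43.6728 km
  T5: 14.0469 km
  → nearest: T5 (14.0469 km)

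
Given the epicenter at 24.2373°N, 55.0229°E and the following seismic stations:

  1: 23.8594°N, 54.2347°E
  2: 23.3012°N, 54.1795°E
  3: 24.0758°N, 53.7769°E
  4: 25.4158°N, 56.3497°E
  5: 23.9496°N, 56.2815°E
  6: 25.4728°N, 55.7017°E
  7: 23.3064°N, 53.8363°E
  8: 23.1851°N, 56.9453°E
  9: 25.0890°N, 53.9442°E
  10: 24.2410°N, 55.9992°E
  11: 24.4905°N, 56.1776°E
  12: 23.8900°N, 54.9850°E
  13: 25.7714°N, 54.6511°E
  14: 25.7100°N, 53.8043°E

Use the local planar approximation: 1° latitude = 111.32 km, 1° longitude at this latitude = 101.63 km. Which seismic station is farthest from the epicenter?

8

Distances from 24.2373°N, 55.0229°E:
1: 90.4791 km
2: 134.9298 km
3: 127.9008 km
4: 188.1317 km
5: 131.8600 km
6: 153.8676 km
7: 159.0021 km
8: 227.7948 km
9: 144.9398 km
10: 99.2222 km
11: 120.6897 km
12: 38.8528 km
13: 174.9063 km
14: 205.4618 km
Maximum: 8 at 227.7948 km.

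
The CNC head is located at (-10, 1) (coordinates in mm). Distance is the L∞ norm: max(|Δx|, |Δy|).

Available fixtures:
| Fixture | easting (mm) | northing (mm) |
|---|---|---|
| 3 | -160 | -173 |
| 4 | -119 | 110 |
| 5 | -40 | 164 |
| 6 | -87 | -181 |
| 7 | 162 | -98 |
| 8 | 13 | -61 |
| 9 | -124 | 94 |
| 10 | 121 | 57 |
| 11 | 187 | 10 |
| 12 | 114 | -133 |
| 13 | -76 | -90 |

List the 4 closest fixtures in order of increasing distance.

Distances from (-10, 1):
3: 174 mm
4: 109 mm
5: 163 mm
6: 182 mm
7: 172 mm
8: 62 mm
9: 114 mm
10: 131 mm
11: 197 mm
12: 134 mm
13: 91 mm
Sorted: 8 (62 mm) < 13 (91 mm) < 4 (109 mm) < 9 (114 mm) < 10 (131 mm) < 12 (134 mm) < …

8, 13, 4, 9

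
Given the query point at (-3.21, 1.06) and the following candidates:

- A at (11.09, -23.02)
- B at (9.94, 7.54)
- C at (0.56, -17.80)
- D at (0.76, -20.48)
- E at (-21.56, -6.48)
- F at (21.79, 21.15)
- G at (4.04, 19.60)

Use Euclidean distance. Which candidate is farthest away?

F

Distances from (-3.21, 1.06):
A: √((14.30)² + (-24.08)²) = √(204.4900 + 579.8464) = 28.01
B: √((13.15)² + (6.48)²) = √(172.9225 + 41.9904) = 14.66
C: √((3.77)² + (-18.86)²) = √(14.2129 + 355.6996) = 19.23
D: √((3.97)² + (-21.54)²) = √(15.7609 + 463.9716) = 21.90
E: √((-18.35)² + (-7.54)²) = √(336.7225 + 56.8516) = 19.84
F: √((25.00)² + (20.09)²) = √(625.0000 + 403.6081) = 32.07
G: √((7.25)² + (18.54)²) = √(52.5625 + 343.7316) = 19.91
Maximum: F at 32.07.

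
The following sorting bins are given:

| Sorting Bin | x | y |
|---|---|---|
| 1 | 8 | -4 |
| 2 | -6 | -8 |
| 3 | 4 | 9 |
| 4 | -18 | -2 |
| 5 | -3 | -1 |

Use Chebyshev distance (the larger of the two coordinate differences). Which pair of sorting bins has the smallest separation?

2 and 5

Pairwise distances:
2–5: max(|3|, |7|) = 7
3–5: max(|-7|, |-10|) = 10
1–5: max(|-11|, |3|) = 11
2–4: max(|-12|, |6|) = 12
1–3: max(|-4|, |13|) = 13
1–2: max(|-14|, |-4|) = 14
4–5: max(|15|, |1|) = 15
2–3: max(|10|, |17|) = 17
3–4: max(|-22|, |-11|) = 22
1–4: max(|-26|, |2|) = 26
Closest pair: 2–5 at 7.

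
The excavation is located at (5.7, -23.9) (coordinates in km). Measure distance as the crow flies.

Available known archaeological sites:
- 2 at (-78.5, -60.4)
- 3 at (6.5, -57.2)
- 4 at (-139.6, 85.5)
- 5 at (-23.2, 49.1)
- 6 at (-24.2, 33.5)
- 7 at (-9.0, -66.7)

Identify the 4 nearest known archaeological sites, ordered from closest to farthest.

3, 7, 6, 5

Distances from (5.7, -23.9):
2: 91.8 km
3: 33.3 km
4: 181.9 km
5: 78.5 km
6: 64.7 km
7: 45.3 km
Sorted: 3 (33.3 km) < 7 (45.3 km) < 6 (64.7 km) < 5 (78.5 km) < 2 (91.8 km) < 4 (181.9 km)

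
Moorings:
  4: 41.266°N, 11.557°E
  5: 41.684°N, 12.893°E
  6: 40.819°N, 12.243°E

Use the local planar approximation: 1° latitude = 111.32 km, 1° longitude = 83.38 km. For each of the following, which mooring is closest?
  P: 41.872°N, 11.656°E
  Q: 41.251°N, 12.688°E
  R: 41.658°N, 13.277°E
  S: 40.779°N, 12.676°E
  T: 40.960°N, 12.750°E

P→4; Q→5; R→5; S→6; T→6

P at 41.872°N, 11.656°E:
  4: √((-0.606·111.32)² + (-0.099·83.38)²) = √(4550.84081 + 68.13875) = 67.963 km
  5: √((-0.188·111.32)² + (1.237·83.38)²) = √(437.98788 + 10638.07826) = 105.243 km
  6: √((-1.053·111.32)² + (0.587·83.38)²) = √(13740.51902 + 2395.52101) = 127.028 km
  → nearest: 4 (67.963 km)
Q at 41.251°N, 12.688°E:
  4: √((0.015·111.32)² + (-1.131·83.38)²) = √(2.78823 + 8893.01432) = 94.318 km
  5: √((0.433·111.32)² + (0.205·83.38)²) = √(2323.39039 + 292.16723) = 51.143 km
  6: √((-0.432·111.32)² + (-0.445·83.38)²) = √(2312.67118 + 1376.71424) = 60.740 km
  → nearest: 5 (51.143 km)
R at 41.658°N, 13.277°E:
  4: √((-0.392·111.32)² + (-1.720·83.38)²) = √(1904.22617 + 20567.46066) = 149.906 km
  5: √((0.026·111.32)² + (-0.384·83.38)²) = √(8.37709 + 1025.14720) = 32.148 km
  6: √((-0.839·111.32)² + (-1.034·83.38)²) = √(8723.08927 + 7433.01243) = 127.107 km
  → nearest: 5 (32.148 km)
S at 40.779°N, 12.676°E:
  4: √((0.487·111.32)² + (-1.119·83.38)²) = √(2939.03202 + 8705.30426) = 107.909 km
  5: √((0.905·111.32)² + (0.217·83.38)²) = √(10149.47443 + 327.37329) = 102.356 km
  6: √((0.040·111.32)² + (-0.433·83.38)²) = √(19.82743 + 1303.46560) = 36.377 km
  → nearest: 6 (36.377 km)
T at 40.960°N, 12.750°E:
  4: √((0.306·111.32)² + (-1.193·83.38)²) = √(1160.35065 + 9894.74643) = 105.143 km
  5: √((0.724·111.32)² + (0.143·83.38)²) = √(6495.66363 + 142.16604) = 81.473 km
  6: √((-0.141·111.32)² + (-0.507·83.38)²) = √(246.36818 + 1787.06233) = 45.094 km
  → nearest: 6 (45.094 km)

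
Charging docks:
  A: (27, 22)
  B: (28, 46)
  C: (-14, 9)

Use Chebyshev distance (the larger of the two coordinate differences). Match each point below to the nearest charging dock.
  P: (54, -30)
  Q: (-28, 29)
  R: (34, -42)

P at (54, -30):
  A: max(|-27|, |52|) = 52
  B: max(|-26|, |76|) = 76
  C: max(|-68|, |39|) = 68
  → nearest: A (52)
Q at (-28, 29):
  A: max(|55|, |-7|) = 55
  B: max(|56|, |17|) = 56
  C: max(|14|, |-20|) = 20
  → nearest: C (20)
R at (34, -42):
  A: max(|-7|, |64|) = 64
  B: max(|-6|, |88|) = 88
  C: max(|-48|, |51|) = 51
  → nearest: C (51)

P→A; Q→C; R→C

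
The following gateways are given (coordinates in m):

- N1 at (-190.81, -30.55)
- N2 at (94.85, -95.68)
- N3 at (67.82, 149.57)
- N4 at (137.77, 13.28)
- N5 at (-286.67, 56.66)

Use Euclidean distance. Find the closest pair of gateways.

Pairwise distances:
N1–N2: 292.99 m
N1–N3: 315.17 m
N1–N4: 331.49 m
N1–N5: 129.59 m
N2–N3: 246.74 m
N2–N4: 117.11 m
N2–N5: 410.81 m
N3–N4: 153.19 m
N3–N5: 366.46 m
N4–N5: 426.65 m
Closest pair: N2–N4 at 117.11 m.

N2 and N4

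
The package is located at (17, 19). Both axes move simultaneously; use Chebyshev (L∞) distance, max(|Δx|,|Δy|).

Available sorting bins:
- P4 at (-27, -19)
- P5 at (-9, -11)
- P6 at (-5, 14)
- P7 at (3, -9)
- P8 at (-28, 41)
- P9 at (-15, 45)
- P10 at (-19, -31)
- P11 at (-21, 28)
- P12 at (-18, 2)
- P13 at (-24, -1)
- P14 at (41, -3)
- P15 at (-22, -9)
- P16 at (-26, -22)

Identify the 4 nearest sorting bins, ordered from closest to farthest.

P6, P14, P7, P5

Distances from (17, 19):
P4: max(|-44|, |-38|) = 44
P5: max(|-26|, |-30|) = 30
P6: max(|-22|, |-5|) = 22
P7: max(|-14|, |-28|) = 28
P8: max(|-45|, |22|) = 45
P9: max(|-32|, |26|) = 32
P10: max(|-36|, |-50|) = 50
P11: max(|-38|, |9|) = 38
P12: max(|-35|, |-17|) = 35
P13: max(|-41|, |-20|) = 41
P14: max(|24|, |-22|) = 24
P15: max(|-39|, |-28|) = 39
P16: max(|-43|, |-41|) = 43
Sorted: P6 (22) < P14 (24) < P7 (28) < P5 (30) < P9 (32) < P12 (35) < …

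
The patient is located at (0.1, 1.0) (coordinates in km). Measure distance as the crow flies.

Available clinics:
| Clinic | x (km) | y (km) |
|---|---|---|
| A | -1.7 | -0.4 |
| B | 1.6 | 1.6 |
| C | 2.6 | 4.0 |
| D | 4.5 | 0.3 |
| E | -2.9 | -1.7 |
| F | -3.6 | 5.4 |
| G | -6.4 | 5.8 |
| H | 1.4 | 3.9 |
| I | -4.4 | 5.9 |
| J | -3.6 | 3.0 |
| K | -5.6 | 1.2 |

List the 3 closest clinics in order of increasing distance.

Distances from (0.1, 1.0):
A: 2.28 km
B: 1.62 km
C: 3.91 km
D: 4.46 km
E: 4.04 km
F: 5.75 km
G: 8.08 km
H: 3.18 km
I: 6.65 km
J: 4.21 km
K: 5.70 km
Sorted: B (1.62 km) < A (2.28 km) < H (3.18 km) < C (3.91 km) < E (4.04 km) < …

B, A, H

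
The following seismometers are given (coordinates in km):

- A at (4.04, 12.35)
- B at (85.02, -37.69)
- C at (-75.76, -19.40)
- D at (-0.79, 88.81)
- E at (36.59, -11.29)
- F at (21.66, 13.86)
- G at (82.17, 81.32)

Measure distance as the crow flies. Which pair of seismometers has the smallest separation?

A and F

Pairwise distances:
A–B: √((80.98)² + (-50.04)²) = √(6557.7604 + 2504.0016) = 95.19 km
A–C: √((-79.80)² + (-31.75)²) = √(6368.0400 + 1008.0625) = 85.88 km
A–D: √((-4.83)² + (76.46)²) = √(23.3289 + 5846.1316) = 76.61 km
A–E: √((32.55)² + (-23.64)²) = √(1059.5025 + 558.8496) = 40.23 km
A–F: √((17.62)² + (1.51)²) = √(310.4644 + 2.2801) = 17.68 km
A–G: √((78.13)² + (68.97)²) = √(6104.2969 + 4756.8609) = 104.22 km
B–C: √((-160.78)² + (18.29)²) = √(25850.2084 + 334.5241) = 161.82 km
B–D: √((-85.81)² + (126.50)²) = √(7363.3561 + 16002.2500) = 152.86 km
B–E: √((-48.43)² + (26.40)²) = √(2345.4649 + 696.9600) = 55.16 km
B–F: √((-63.36)² + (51.55)²) = √(4014.4896 + 2657.4025) = 81.68 km
B–G: √((-2.85)² + (119.01)²) = √(8.1225 + 14163.3801) = 119.04 km
C–D: √((74.97)² + (108.21)²) = √(5620.5009 + 11709.4041) = 131.64 km
C–E: √((112.35)² + (8.11)²) = √(12622.5225 + 65.7721) = 112.64 km
C–F: √((97.42)² + (33.26)²) = √(9490.6564 + 1106.2276) = 102.94 km
C–G: √((157.93)² + (100.72)²) = √(24941.8849 + 10144.5184) = 187.31 km
D–E: √((37.38)² + (-100.10)²) = √(1397.2644 + 10020.0100) = 106.85 km
D–F: √((22.45)² + (-74.95)²) = √(504.0025 + 5617.5025) = 78.24 km
D–G: √((82.96)² + (-7.49)²) = √(6882.3616 + 56.1001) = 83.30 km
E–F: √((-14.93)² + (25.15)²) = √(222.9049 + 632.5225) = 29.25 km
E–G: √((45.58)² + (92.61)²) = √(2077.5364 + 8576.6121) = 103.22 km
F–G: √((60.51)² + (67.46)²) = √(3661.4601 + 4550.8516) = 90.62 km
Closest pair: A–F at 17.68 km.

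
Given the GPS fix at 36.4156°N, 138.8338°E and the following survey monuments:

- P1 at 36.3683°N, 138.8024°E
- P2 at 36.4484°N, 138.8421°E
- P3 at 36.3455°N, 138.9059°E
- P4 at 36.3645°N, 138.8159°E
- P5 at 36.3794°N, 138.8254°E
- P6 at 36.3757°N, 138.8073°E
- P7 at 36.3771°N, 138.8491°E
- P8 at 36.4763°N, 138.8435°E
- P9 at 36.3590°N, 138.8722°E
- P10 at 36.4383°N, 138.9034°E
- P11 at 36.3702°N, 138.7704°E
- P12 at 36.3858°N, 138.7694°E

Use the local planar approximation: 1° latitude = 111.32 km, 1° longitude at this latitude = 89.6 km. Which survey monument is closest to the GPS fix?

P2

Distances from 36.4156°N, 138.8338°E:
P1: √((-0.0473·111.32)² + (-0.0314·89.6)²) = √(27.724816 + 7.915445) = 5.9699 km
P2: √((0.0328·111.32)² + (0.0083·89.6)²) = √(13.331962 + 0.553060) = 3.7263 km
P3: √((-0.0701·111.32)² + (0.0721·89.6)²) = √(60.895112 + 41.733667) = 10.1306 km
P4: √((-0.0511·111.32)² + (-0.0179·89.6)²) = √(32.358486 + 2.572303) = 5.9102 km
P5: √((-0.0362·111.32)² + (-0.0084·89.6)²) = √(16.239159 + 0.566467) = 4.0995 km
P6: √((-0.0399·111.32)² + (-0.0265·89.6)²) = √(19.728415 + 5.637775) = 5.0365 km
P7: √((-0.0385·111.32)² + (0.0153·89.6)²) = √(18.368253 + 1.879312) = 4.4997 km
P8: √((0.0607·111.32)² + (0.0097·89.6)²) = √(45.658725 + 0.755370) = 6.8128 km
P9: √((-0.0566·111.32)² + (0.0384·89.6)²) = √(39.698972 + 11.838004) = 7.1789 km
P10: √((0.0227·111.32)² + (0.0696·89.6)²) = √(6.385547 + 38.889692) = 6.7287 km
P11: √((-0.0454·111.32)² + (-0.0634·89.6)²) = √(25.542188 + 32.269671) = 7.6034 km
P12: √((-0.0298·111.32)² + (-0.0644·89.6)²) = √(11.004718 + 33.295670) = 6.6559 km
Minimum: P2 at 3.7263 km.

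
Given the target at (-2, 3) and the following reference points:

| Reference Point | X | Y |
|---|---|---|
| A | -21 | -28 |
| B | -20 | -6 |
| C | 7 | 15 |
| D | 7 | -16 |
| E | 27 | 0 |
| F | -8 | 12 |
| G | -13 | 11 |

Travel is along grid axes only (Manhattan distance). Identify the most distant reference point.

Distances from (-2, 3):
A: |-19| + |-31| = 19 + 31 = 50
B: |-18| + |-9| = 18 + 9 = 27
C: |9| + |12| = 9 + 12 = 21
D: |9| + |-19| = 9 + 19 = 28
E: |29| + |-3| = 29 + 3 = 32
F: |-6| + |9| = 6 + 9 = 15
G: |-11| + |8| = 11 + 8 = 19
Maximum: A at 50.

A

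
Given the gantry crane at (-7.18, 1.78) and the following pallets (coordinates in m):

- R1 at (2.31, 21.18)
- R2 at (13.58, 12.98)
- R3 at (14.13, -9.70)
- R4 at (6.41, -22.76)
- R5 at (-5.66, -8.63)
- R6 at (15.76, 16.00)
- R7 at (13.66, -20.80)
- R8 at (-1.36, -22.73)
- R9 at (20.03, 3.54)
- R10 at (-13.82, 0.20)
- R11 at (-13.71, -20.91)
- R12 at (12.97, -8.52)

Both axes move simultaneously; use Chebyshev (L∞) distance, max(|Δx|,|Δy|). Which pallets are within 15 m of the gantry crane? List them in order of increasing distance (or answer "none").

Distances from (-7.18, 1.78):
R1: 19.40 m
R2: 20.76 m
R3: 21.31 m
R4: 24.54 m
R5: 10.41 m
R6: 22.94 m
R7: 22.58 m
R8: 24.51 m
R9: 27.21 m
R10: 6.64 m
R11: 22.69 m
R12: 20.15 m
Threshold 15 m: R10 (6.64 m), R5 (10.41 m) are within range.

R10, R5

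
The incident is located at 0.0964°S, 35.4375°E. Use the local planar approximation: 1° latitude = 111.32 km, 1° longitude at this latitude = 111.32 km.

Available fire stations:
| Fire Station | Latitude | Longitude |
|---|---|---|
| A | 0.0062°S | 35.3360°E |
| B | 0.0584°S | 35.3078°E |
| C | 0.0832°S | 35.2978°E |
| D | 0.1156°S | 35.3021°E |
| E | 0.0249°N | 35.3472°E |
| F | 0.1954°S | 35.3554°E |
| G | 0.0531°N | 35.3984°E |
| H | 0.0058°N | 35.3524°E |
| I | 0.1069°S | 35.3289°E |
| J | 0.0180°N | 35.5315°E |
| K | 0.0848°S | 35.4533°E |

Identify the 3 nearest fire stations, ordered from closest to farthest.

K, I, F

Distances from 0.0964°S, 35.4375°E:
A: √((0.0902·111.32)² + (-0.1015·111.32)²) = √(100.822966 + 127.666949) = 15.1159 km
B: √((0.0380·111.32)² + (-0.1297·111.32)²) = √(17.894254 + 208.461735) = 15.0451 km
C: √((0.0132·111.32)² + (-0.1397·111.32)²) = √(2.159207 + 241.846166) = 15.6207 km
D: √((-0.0192·111.32)² + (-0.1354·111.32)²) = √(4.568239 + 227.187129) = 15.2235 km
E: √((0.1213·111.32)² + (-0.0903·111.32)²) = √(182.334142 + 101.046644) = 16.8339 km
F: √((-0.0990·111.32)² + (-0.0821·111.32)²) = √(121.455388 + 83.528121) = 14.3172 km
G: √((0.1495·111.32)² + (-0.0391·111.32)²) = √(276.967481 + 18.945231) = 17.2021 km
H: √((0.1022·111.32)² + (-0.0851·111.32)²) = √(129.433945 + 89.744019) = 14.8047 km
I: √((-0.0105·111.32)² + (-0.1086·111.32)²) = √(1.366234 + 146.152432) = 12.1457 km
J: √((0.1144·111.32)² + (0.0940·111.32)²) = √(162.180429 + 109.496970) = 16.4826 km
K: √((0.0116·111.32)² + (0.0158·111.32)²) = √(1.667487 + 3.093574) = 2.1820 km
Sorted: K (2.1820 km) < I (12.1457 km) < F (14.3172 km) < H (14.8047 km) < B (15.0451 km) < …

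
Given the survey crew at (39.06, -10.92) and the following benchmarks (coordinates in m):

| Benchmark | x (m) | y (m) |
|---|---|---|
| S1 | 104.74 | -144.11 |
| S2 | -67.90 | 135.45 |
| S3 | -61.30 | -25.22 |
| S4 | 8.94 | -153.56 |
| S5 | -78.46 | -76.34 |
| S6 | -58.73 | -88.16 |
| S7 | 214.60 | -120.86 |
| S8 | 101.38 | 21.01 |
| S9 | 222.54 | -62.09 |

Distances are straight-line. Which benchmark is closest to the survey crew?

Distances from (39.06, -10.92):
S1: √((65.68)² + (-133.19)²) = √(4313.8624 + 17739.5761) = 148.50 m
S2: √((-106.96)² + (146.37)²) = √(11440.4416 + 21424.1769) = 181.29 m
S3: √((-100.36)² + (-14.30)²) = √(10072.1296 + 204.4900) = 101.37 m
S4: √((-30.12)² + (-142.64)²) = √(907.2144 + 20346.1696) = 145.79 m
S5: √((-117.52)² + (-65.42)²) = √(13810.9504 + 4279.7764) = 134.50 m
S6: √((-97.79)² + (-77.24)²) = √(9562.8841 + 5966.0176) = 124.62 m
S7: √((175.54)² + (-109.94)²) = √(30814.2916 + 12086.8036) = 207.13 m
S8: √((62.32)² + (31.93)²) = √(3883.7824 + 1019.5249) = 70.02 m
S9: √((183.48)² + (-51.17)²) = √(33664.9104 + 2618.3689) = 190.48 m
Minimum: S8 at 70.02 m.

S8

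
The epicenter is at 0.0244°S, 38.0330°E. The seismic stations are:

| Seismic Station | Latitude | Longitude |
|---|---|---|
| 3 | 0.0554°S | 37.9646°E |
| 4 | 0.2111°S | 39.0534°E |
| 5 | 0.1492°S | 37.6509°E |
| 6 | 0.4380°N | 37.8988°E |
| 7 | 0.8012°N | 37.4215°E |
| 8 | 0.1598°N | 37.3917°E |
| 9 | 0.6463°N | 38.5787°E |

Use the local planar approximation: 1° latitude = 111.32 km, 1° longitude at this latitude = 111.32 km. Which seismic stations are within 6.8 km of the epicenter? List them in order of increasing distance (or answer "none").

none

Distances from 0.0244°S, 38.0330°E:
3: √((-0.0310·111.32)² + (-0.0684·111.32)²) = √(11.908849 + 57.977382) = 8.3598 km
4: √((-0.1867·111.32)² + (1.0204·111.32)²) = √(431.951545 + 12902.898924) = 115.4766 km
5: √((-0.1248·111.32)² + (-0.3821·111.32)²) = √(193.008114 + 1809.257871) = 44.7467 km
6: √((0.4624·111.32)² + (-0.1342·111.32)²) = √(2649.610561 + 223.178023) = 53.5984 km
7: √((0.8256·111.32)² + (-0.6115·111.32)²) = √(8446.674603 + 4633.821690) = 114.3700 km
8: √((0.1842·111.32)² + (-0.6413·111.32)²) = √(420.460930 + 5096.462995) = 74.2760 km
9: √((0.6707·111.32)² + (0.5457·111.32)²) = √(5574.462625 + 3690.237373) = 96.2533 km
Threshold 6.8 km: none within range.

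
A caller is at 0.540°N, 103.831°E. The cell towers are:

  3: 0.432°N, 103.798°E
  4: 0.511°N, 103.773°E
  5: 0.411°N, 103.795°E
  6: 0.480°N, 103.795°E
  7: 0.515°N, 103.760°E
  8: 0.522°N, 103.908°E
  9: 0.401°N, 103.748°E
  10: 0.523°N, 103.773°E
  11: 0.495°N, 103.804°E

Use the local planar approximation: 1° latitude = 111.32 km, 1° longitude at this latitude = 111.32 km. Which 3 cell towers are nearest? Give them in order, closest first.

11, 10, 4

Distances from 0.540°N, 103.831°E:
3: √((-0.108·111.32)² + (-0.033·111.32)²) = √(144.54195 + 13.49504) = 12.571 km
4: √((-0.029·111.32)² + (-0.058·111.32)²) = √(10.42179 + 41.68717) = 7.219 km
5: √((-0.129·111.32)² + (-0.036·111.32)²) = √(206.21764 + 16.06022) = 14.909 km
6: √((-0.060·111.32)² + (-0.036·111.32)²) = √(44.61171 + 16.06022) = 7.789 km
7: √((-0.025·111.32)² + (-0.071·111.32)²) = √(7.74509 + 62.46879) = 8.379 km
8: √((-0.018·111.32)² + (0.077·111.32)²) = √(4.01505 + 73.47301) = 8.803 km
9: √((-0.139·111.32)² + (-0.083·111.32)²) = √(239.42858 + 85.36947) = 18.022 km
10: √((-0.017·111.32)² + (-0.058·111.32)²) = √(3.58133 + 41.68717) = 6.728 km
11: √((-0.045·111.32)² + (-0.027·111.32)²) = √(25.09409 + 9.03387) = 5.842 km
Sorted: 11 (5.842 km) < 10 (6.728 km) < 4 (7.219 km) < 6 (7.789 km) < 7 (8.379 km) < …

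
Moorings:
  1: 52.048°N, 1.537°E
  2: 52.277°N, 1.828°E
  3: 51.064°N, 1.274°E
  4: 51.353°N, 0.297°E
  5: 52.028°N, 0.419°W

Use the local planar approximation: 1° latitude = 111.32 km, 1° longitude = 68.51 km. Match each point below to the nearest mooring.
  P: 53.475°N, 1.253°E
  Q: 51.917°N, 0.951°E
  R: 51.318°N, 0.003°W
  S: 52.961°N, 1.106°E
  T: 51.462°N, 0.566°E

P at 53.475°N, 1.253°E:
  1: 160.041 km
  2: 139.058 km
  3: 268.396 km
  4: 245.133 km
  5: 197.657 km
  → nearest: 2 (139.058 km)
Q at 51.917°N, 0.951°E:
  1: 42.713 km
  2: 72.222 km
  3: 97.500 km
  4: 77.133 km
  5: 94.669 km
  → nearest: 1 (42.713 km)
R at 51.318°N, 0.003°W:
  1: 133.173 km
  2: 164.719 km
  3: 91.943 km
  4: 20.919 km
  5: 84.019 km
  → nearest: 4 (20.919 km)
S at 52.961°N, 1.106°E:
  1: 105.838 km
  2: 90.799 km
  3: 211.487 km
  4: 187.387 km
  5: 147.319 km
  → nearest: 2 (90.799 km)
T at 51.462°N, 0.566°E:
  1: 93.171 km
  2: 125.325 km
  3: 65.694 km
  4: 22.065 km
  5: 92.324 km
  → nearest: 4 (22.065 km)

P→2; Q→1; R→4; S→2; T→4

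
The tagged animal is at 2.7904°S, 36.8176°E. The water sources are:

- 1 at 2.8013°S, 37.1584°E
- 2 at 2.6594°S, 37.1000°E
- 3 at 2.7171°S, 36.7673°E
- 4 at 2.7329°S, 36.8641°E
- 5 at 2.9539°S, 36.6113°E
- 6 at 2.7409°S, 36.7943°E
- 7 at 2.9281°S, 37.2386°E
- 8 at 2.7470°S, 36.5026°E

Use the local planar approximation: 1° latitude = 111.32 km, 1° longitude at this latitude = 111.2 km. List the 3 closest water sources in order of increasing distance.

Distances from 2.7904°S, 36.8176°E:
1: 37.9164 km
2: 34.6237 km
3: 9.8928 km
4: 8.2285 km
5: 29.2838 km
6: 6.0891 km
7: 49.2609 km
8: 35.3596 km
Sorted: 6 (6.0891 km) < 4 (8.2285 km) < 3 (9.8928 km) < 5 (29.2838 km) < 2 (34.6237 km) < …

6, 4, 3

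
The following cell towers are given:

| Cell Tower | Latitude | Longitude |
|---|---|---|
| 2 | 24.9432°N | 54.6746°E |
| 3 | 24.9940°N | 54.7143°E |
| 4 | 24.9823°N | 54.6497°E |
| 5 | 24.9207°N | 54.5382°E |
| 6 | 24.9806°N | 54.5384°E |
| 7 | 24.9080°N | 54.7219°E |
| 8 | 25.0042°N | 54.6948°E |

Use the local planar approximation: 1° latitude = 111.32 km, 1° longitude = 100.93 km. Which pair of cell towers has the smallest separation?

Pairwise distances:
2–3: 6.9307 km
2–4: 5.0261 km
2–5: 13.9928 km
2–6: 14.3633 km
2–7: 6.1762 km
2–8: 7.0900 km
3–4: 6.6489 km
3–5: 19.5573 km
3–6: 17.8161 km
3–7: 9.6042 km
3–8: 2.2722 km
4–5: 13.1783 km
4–6: 11.2351 km
4–7: 11.0233 km
4–8: 5.1637 km
5–6: 6.6681 km
5–7: 18.5947 km
5–8: 18.3363 km
6–7: 20.2072 km
6–8: 16.0026 km
7–8: 11.0528 km
Closest pair: 3–8 at 2.2722 km.

3 and 8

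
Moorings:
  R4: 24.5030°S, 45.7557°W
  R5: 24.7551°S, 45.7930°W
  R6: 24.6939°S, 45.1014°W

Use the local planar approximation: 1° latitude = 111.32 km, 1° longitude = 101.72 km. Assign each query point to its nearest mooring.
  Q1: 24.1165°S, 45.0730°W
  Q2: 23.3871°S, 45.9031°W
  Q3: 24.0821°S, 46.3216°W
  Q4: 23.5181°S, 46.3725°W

Q1→R6; Q2→R4; Q3→R4; Q4→R4

Q1 at 24.1165°S, 45.0730°W:
  R4: 81.6925 km
  R5: 102.0662 km
  R6: 64.3411 km
  → nearest: R6 (64.3411 km)
Q2 at 23.3871°S, 45.9031°W:
  R4: 125.1236 km
  R5: 152.6970 km
  R6: 166.7711 km
  → nearest: R4 (125.1236 km)
Q3 at 24.0821°S, 46.3216°W:
  R4: 74.2219 km
  R5: 92.2165 km
  R6: 141.5762 km
  → nearest: R4 (74.2219 km)
Q4 at 23.5181°S, 46.3725°W:
  R4: 126.3216 km
  R5: 149.7892 km
  R6: 183.9830 km
  → nearest: R4 (126.3216 km)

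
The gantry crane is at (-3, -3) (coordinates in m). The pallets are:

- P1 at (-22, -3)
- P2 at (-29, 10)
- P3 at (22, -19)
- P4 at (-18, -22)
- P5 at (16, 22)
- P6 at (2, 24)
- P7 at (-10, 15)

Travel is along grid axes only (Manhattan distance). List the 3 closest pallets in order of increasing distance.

P1, P7, P6

Distances from (-3, -3):
P1: |-19| + |0| = 19 + 0 = 19 m
P2: |-26| + |13| = 26 + 13 = 39 m
P3: |25| + |-16| = 25 + 16 = 41 m
P4: |-15| + |-19| = 15 + 19 = 34 m
P5: |19| + |25| = 19 + 25 = 44 m
P6: |5| + |27| = 5 + 27 = 32 m
P7: |-7| + |18| = 7 + 18 = 25 m
Sorted: P1 (19 m) < P7 (25 m) < P6 (32 m) < P4 (34 m) < P2 (39 m) < …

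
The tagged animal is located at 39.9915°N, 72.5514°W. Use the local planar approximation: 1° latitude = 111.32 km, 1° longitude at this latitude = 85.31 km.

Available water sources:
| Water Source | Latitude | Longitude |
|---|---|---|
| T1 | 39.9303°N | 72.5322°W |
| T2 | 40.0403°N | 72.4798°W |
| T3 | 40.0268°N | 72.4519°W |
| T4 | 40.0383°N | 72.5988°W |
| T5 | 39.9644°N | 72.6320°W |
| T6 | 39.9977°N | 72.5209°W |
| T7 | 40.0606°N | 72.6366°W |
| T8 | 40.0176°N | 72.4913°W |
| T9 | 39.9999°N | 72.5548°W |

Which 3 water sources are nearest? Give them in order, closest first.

Distances from 39.9915°N, 72.5514°W:
T1: √((-0.0612·111.32)² + (0.0192·85.31)²) = √(46.414026 + 2.682887) = 7.0069 km
T2: √((0.0488·111.32)² + (0.0716·85.31)²) = √(29.511144 + 37.310058) = 8.1744 km
T3: √((0.0353·111.32)² + (0.0995·85.31)²) = √(15.441725 + 72.052001) = 9.3538 km
T4: √((0.0468·111.32)² + (-0.0474·85.31)²) = √(27.141766 + 16.351461) = 6.5949 km
T5: √((-0.0271·111.32)² + (-0.0806·85.31)²) = √(9.100913 + 47.279183) = 7.5087 km
T6: √((0.0062·111.32)² + (0.0305·85.31)²) = √(0.476354 + 6.770170) = 2.6919 km
T7: √((0.0691·111.32)² + (-0.0852·85.31)²) = √(59.170125 + 52.829813) = 10.5830 km
T8: √((0.0261·111.32)² + (0.0601·85.31)²) = √(8.441651 + 26.287472) = 5.8931 km
T9: √((0.0084·111.32)² + (-0.0034·85.31)²) = √(0.874390 + 0.084131) = 0.9790 km
Sorted: T9 (0.9790 km) < T6 (2.6919 km) < T8 (5.8931 km) < T4 (6.5949 km) < T1 (7.0069 km) < …

T9, T6, T8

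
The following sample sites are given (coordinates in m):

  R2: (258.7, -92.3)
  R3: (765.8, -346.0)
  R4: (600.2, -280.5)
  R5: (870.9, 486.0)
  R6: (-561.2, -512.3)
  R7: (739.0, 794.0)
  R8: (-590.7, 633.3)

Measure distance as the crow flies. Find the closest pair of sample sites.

R3 and R4

Pairwise distances:
R2–R3: √((507.1)² + (-253.7)²) = √(257150.410 + 64363.690) = 567.0 m
R2–R4: √((341.5)² + (-188.2)²) = √(116622.250 + 35419.240) = 389.9 m
R2–R5: √((612.2)² + (578.3)²) = √(374788.840 + 334430.890) = 842.2 m
R2–R6: √((-819.9)² + (-420.0)²) = √(672236.010 + 176400.000) = 921.2 m
R2–R7: √((480.3)² + (886.3)²) = √(230688.090 + 785527.690) = 1008.1 m
R2–R8: √((-849.4)² + (725.6)²) = √(721480.360 + 526495.360) = 1117.1 m
R3–R4: √((-165.6)² + (65.5)²) = √(27423.360 + 4290.250) = 178.1 m
R3–R5: √((105.1)² + (832.0)²) = √(11046.010 + 692224.000) = 838.6 m
R3–R6: √((-1327.0)² + (-166.3)²) = √(1760929.000 + 27655.690) = 1337.4 m
R3–R7: √((-26.8)² + (1140.0)²) = √(718.240 + 1299600.000) = 1140.3 m
R3–R8: √((-1356.5)² + (979.3)²) = √(1840092.250 + 959028.490) = 1673.1 m
R4–R5: √((270.7)² + (766.5)²) = √(73278.490 + 587522.250) = 812.9 m
R4–R6: √((-1161.4)² + (-231.8)²) = √(1348849.960 + 53731.240) = 1184.3 m
R4–R7: √((138.8)² + (1074.5)²) = √(19265.440 + 1154550.250) = 1083.4 m
R4–R8: √((-1190.9)² + (913.8)²) = √(1418242.810 + 835030.440) = 1501.1 m
R5–R6: √((-1432.1)² + (-998.3)²) = √(2050910.410 + 996602.890) = 1745.7 m
R5–R7: √((-131.9)² + (308.0)²) = √(17397.610 + 94864.000) = 335.1 m
R5–R8: √((-1461.6)² + (147.3)²) = √(2136274.560 + 21697.290) = 1469.0 m
R6–R7: √((1300.2)² + (1306.3)²) = √(1690520.040 + 1706419.690) = 1843.1 m
R6–R8: √((-29.5)² + (1145.6)²) = √(870.250 + 1312399.360) = 1146.0 m
R7–R8: √((-1329.7)² + (-160.7)²) = √(1768102.090 + 25824.490) = 1339.4 m
Closest pair: R3–R4 at 178.1 m.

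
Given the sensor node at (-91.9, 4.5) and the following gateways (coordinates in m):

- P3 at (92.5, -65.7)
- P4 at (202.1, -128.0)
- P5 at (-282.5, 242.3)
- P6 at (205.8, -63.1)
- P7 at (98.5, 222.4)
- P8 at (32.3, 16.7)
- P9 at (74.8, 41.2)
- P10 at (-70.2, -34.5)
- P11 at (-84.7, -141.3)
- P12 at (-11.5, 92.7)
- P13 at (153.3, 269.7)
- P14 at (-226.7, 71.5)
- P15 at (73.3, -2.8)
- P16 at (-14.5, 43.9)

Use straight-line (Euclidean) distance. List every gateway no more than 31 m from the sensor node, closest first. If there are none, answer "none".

none

Distances from (-91.9, 4.5):
P3: √((184.4)² + (-70.2)²) = √(34003.360 + 4928.040) = 197.3 m
P4: √((294.0)² + (-132.5)²) = √(86436.000 + 17556.250) = 322.5 m
P5: √((-190.6)² + (237.8)²) = √(36328.360 + 56548.840) = 304.8 m
P6: √((297.7)² + (-67.6)²) = √(88625.290 + 4569.760) = 305.3 m
P7: √((190.4)² + (217.9)²) = √(36252.160 + 47480.410) = 289.4 m
P8: √((124.2)² + (12.2)²) = √(15425.640 + 148.840) = 124.8 m
P9: √((166.7)² + (36.7)²) = √(27788.890 + 1346.890) = 170.7 m
P10: √((21.7)² + (-39.0)²) = √(470.890 + 1521.000) = 44.6 m
P11: √((7.2)² + (-145.8)²) = √(51.840 + 21257.640) = 146.0 m
P12: √((80.4)² + (88.2)²) = √(6464.160 + 7779.240) = 119.3 m
P13: √((245.2)² + (265.2)²) = √(60123.040 + 70331.040) = 361.2 m
P14: √((-134.8)² + (67.0)²) = √(18171.040 + 4489.000) = 150.5 m
P15: √((165.2)² + (-7.3)²) = √(27291.040 + 53.290) = 165.4 m
P16: √((77.4)² + (39.4)²) = √(5990.760 + 1552.360) = 86.9 m
Threshold 31 m: none within range.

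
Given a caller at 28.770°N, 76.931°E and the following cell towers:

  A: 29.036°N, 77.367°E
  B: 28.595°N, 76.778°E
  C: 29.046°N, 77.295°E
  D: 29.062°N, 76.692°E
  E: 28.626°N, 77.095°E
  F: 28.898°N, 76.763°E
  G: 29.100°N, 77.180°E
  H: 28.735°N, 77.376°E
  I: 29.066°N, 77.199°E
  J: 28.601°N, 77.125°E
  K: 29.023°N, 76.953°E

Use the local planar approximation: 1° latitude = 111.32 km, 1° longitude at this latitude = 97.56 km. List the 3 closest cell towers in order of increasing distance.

F, E, B

Distances from 28.770°N, 76.931°E:
A: 51.828 km
B: 24.542 km
C: 46.958 km
D: 40.003 km
E: 22.649 km
F: 21.718 km
G: 44.041 km
H: 43.589 km
I: 42.064 km
J: 26.686 km
K: 28.246 km
Sorted: F (21.718 km) < E (22.649 km) < B (24.542 km) < J (26.686 km) < K (28.246 km) < …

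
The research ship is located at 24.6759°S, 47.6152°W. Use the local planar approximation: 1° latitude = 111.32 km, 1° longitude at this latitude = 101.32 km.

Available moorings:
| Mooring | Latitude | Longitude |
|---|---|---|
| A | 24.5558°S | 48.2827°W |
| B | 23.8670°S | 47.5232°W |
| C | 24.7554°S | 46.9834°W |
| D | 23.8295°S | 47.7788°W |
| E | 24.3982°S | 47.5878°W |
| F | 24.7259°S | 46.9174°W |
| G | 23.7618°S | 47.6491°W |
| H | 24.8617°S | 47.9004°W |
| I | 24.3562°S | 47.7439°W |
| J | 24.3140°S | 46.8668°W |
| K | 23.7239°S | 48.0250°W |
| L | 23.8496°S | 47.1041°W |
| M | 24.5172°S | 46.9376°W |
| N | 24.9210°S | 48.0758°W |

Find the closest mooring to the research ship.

E

Distances from 24.6759°S, 47.6152°W:
A: √((0.1201·111.32)² + (-0.6675·101.32)²) = √(178.744386 + 4573.965687) = 68.9399 km
B: √((0.8089·111.32)² + (0.0920·101.32)²) = √(8108.416825 + 86.889244) = 90.5279 km
C: √((-0.0795·111.32)² + (0.6318·101.32)²) = √(78.321438 + 4097.789123) = 64.6228 km
D: √((0.8464·111.32)² + (-0.1636·101.32)²) = √(8877.643575 + 274.762185) = 95.6682 km
E: √((0.2777·111.32)² + (0.0274·101.32)²) = √(955.648439 + 7.707109) = 31.0380 km
F: √((-0.0500·111.32)² + (0.6978·101.32)²) = √(30.980356 + 4998.644976) = 70.9199 km
G: √((0.9141·111.32)² + (-0.0339·101.32)²) = √(10354.611600 + 11.797494) = 101.8156 km
H: √((-0.1858·111.32)² + (-0.2852·101.32)²) = √(427.797079 + 835.005632) = 35.5359 km
I: √((0.3197·111.32)² + (-0.1287·101.32)²) = √(1266.577206 + 170.038575) = 37.9027 km
J: √((0.3619·111.32)² + (0.7484·101.32)²) = √(1623.018841 + 5749.868599) = 85.8655 km
K: √((0.9520·111.32)² + (-0.4098·101.32)²) = √(11231.048226 + 1723.988126) = 113.8202 km
L: √((0.8263·111.32)² + (0.5111·101.32)²) = √(8461.004009 + 2681.650183) = 105.5588 km
M: √((0.1587·111.32)² + (0.6776·101.32)²) = √(312.104657 + 4713.431033) = 70.8910 km
N: √((-0.2451·111.32)² + (-0.4606·101.32)²) = √(744.445686 + 2177.901477) = 54.0587 km
Minimum: E at 31.0380 km.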